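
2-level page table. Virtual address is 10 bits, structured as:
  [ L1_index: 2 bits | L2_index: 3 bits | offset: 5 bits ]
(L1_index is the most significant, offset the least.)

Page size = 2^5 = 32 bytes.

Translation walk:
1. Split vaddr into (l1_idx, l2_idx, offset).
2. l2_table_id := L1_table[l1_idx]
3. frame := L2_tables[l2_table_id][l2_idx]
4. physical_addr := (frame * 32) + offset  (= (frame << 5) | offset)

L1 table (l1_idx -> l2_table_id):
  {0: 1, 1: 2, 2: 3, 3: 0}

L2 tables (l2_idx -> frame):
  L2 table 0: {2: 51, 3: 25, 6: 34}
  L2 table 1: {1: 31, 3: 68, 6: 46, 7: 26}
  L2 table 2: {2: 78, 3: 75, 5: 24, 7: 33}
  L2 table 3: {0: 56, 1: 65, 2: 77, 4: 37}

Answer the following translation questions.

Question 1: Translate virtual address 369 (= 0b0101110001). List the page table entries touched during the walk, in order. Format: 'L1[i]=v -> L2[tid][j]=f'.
Answer: L1[1]=2 -> L2[2][3]=75

Derivation:
vaddr = 369 = 0b0101110001
Split: l1_idx=1, l2_idx=3, offset=17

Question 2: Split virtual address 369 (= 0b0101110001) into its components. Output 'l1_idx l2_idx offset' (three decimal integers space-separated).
Answer: 1 3 17

Derivation:
vaddr = 369 = 0b0101110001
  top 2 bits -> l1_idx = 1
  next 3 bits -> l2_idx = 3
  bottom 5 bits -> offset = 17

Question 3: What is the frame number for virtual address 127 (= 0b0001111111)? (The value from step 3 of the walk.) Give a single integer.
vaddr = 127: l1_idx=0, l2_idx=3
L1[0] = 1; L2[1][3] = 68

Answer: 68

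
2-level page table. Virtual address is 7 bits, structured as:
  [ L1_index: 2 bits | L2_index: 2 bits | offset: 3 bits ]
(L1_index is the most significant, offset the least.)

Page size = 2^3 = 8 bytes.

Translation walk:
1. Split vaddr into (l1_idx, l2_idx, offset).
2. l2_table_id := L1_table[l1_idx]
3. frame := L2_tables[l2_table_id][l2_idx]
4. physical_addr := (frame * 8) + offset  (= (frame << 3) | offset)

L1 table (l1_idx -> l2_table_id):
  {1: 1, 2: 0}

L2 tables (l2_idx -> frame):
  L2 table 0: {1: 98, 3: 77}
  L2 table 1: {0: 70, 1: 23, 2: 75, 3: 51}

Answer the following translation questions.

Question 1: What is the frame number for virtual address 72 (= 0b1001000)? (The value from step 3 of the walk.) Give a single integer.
vaddr = 72: l1_idx=2, l2_idx=1
L1[2] = 0; L2[0][1] = 98

Answer: 98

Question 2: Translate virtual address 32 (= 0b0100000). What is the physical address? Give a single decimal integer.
vaddr = 32 = 0b0100000
Split: l1_idx=1, l2_idx=0, offset=0
L1[1] = 1
L2[1][0] = 70
paddr = 70 * 8 + 0 = 560

Answer: 560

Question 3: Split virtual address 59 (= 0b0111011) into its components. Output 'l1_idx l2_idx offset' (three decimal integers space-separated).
Answer: 1 3 3

Derivation:
vaddr = 59 = 0b0111011
  top 2 bits -> l1_idx = 1
  next 2 bits -> l2_idx = 3
  bottom 3 bits -> offset = 3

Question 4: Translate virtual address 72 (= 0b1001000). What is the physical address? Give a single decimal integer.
Answer: 784

Derivation:
vaddr = 72 = 0b1001000
Split: l1_idx=2, l2_idx=1, offset=0
L1[2] = 0
L2[0][1] = 98
paddr = 98 * 8 + 0 = 784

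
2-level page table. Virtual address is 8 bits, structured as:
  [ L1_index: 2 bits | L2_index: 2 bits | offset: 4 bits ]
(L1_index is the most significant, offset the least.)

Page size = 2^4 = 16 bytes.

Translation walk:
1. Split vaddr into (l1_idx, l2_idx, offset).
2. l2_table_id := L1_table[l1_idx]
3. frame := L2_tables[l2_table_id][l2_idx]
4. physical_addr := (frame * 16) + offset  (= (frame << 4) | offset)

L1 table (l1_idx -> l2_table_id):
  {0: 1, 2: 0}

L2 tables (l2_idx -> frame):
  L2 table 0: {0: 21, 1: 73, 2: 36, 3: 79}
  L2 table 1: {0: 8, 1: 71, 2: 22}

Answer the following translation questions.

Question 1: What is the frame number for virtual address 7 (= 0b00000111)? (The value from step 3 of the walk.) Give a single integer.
Answer: 8

Derivation:
vaddr = 7: l1_idx=0, l2_idx=0
L1[0] = 1; L2[1][0] = 8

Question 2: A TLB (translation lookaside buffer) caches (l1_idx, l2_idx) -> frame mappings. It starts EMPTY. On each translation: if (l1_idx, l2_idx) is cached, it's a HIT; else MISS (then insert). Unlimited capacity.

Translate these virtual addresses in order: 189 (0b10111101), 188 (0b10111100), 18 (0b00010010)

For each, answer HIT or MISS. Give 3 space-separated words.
Answer: MISS HIT MISS

Derivation:
vaddr=189: (2,3) not in TLB -> MISS, insert
vaddr=188: (2,3) in TLB -> HIT
vaddr=18: (0,1) not in TLB -> MISS, insert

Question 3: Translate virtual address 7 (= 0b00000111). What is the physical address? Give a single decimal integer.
Answer: 135

Derivation:
vaddr = 7 = 0b00000111
Split: l1_idx=0, l2_idx=0, offset=7
L1[0] = 1
L2[1][0] = 8
paddr = 8 * 16 + 7 = 135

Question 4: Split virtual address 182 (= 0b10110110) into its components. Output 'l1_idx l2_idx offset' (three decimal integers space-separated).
vaddr = 182 = 0b10110110
  top 2 bits -> l1_idx = 2
  next 2 bits -> l2_idx = 3
  bottom 4 bits -> offset = 6

Answer: 2 3 6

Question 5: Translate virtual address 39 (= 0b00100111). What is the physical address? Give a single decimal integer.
vaddr = 39 = 0b00100111
Split: l1_idx=0, l2_idx=2, offset=7
L1[0] = 1
L2[1][2] = 22
paddr = 22 * 16 + 7 = 359

Answer: 359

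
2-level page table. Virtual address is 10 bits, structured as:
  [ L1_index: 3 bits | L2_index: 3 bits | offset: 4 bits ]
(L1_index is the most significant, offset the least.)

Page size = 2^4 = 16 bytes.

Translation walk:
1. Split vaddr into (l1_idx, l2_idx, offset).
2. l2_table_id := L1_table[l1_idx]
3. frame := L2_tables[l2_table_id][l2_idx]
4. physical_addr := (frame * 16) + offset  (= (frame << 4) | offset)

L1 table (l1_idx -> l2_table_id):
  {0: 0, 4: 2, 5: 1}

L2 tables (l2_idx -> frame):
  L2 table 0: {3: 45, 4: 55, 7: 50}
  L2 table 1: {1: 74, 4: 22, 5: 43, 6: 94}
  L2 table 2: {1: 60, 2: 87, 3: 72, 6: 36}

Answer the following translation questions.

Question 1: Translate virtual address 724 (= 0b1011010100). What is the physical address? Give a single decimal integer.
vaddr = 724 = 0b1011010100
Split: l1_idx=5, l2_idx=5, offset=4
L1[5] = 1
L2[1][5] = 43
paddr = 43 * 16 + 4 = 692

Answer: 692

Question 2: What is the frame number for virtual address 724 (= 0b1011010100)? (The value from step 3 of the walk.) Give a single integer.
vaddr = 724: l1_idx=5, l2_idx=5
L1[5] = 1; L2[1][5] = 43

Answer: 43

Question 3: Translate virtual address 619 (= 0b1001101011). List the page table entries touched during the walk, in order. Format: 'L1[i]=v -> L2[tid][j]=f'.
Answer: L1[4]=2 -> L2[2][6]=36

Derivation:
vaddr = 619 = 0b1001101011
Split: l1_idx=4, l2_idx=6, offset=11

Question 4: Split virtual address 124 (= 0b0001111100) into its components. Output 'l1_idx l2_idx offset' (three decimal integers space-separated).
vaddr = 124 = 0b0001111100
  top 3 bits -> l1_idx = 0
  next 3 bits -> l2_idx = 7
  bottom 4 bits -> offset = 12

Answer: 0 7 12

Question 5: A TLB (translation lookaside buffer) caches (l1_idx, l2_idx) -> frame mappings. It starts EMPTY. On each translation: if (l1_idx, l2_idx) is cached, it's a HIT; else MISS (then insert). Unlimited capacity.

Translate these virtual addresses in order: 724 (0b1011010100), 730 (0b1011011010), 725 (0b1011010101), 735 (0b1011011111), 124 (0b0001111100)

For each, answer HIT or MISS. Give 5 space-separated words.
Answer: MISS HIT HIT HIT MISS

Derivation:
vaddr=724: (5,5) not in TLB -> MISS, insert
vaddr=730: (5,5) in TLB -> HIT
vaddr=725: (5,5) in TLB -> HIT
vaddr=735: (5,5) in TLB -> HIT
vaddr=124: (0,7) not in TLB -> MISS, insert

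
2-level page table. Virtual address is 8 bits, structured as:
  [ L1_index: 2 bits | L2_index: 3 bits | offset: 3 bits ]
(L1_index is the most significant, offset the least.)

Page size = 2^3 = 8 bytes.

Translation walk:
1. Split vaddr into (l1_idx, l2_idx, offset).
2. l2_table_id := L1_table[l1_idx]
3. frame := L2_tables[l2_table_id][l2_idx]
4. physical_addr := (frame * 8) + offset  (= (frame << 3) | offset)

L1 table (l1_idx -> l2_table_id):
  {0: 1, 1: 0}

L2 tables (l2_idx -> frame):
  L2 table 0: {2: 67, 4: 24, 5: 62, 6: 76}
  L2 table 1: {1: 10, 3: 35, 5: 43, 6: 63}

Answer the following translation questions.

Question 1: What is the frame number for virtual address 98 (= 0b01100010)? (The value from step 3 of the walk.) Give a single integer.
vaddr = 98: l1_idx=1, l2_idx=4
L1[1] = 0; L2[0][4] = 24

Answer: 24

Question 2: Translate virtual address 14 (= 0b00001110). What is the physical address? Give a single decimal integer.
vaddr = 14 = 0b00001110
Split: l1_idx=0, l2_idx=1, offset=6
L1[0] = 1
L2[1][1] = 10
paddr = 10 * 8 + 6 = 86

Answer: 86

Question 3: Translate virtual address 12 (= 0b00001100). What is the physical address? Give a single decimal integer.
Answer: 84

Derivation:
vaddr = 12 = 0b00001100
Split: l1_idx=0, l2_idx=1, offset=4
L1[0] = 1
L2[1][1] = 10
paddr = 10 * 8 + 4 = 84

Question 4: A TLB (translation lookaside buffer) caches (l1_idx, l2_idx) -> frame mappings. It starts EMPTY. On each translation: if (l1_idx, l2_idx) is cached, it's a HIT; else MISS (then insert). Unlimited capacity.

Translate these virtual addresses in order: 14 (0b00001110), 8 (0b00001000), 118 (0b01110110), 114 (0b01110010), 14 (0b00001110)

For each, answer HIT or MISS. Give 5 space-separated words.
Answer: MISS HIT MISS HIT HIT

Derivation:
vaddr=14: (0,1) not in TLB -> MISS, insert
vaddr=8: (0,1) in TLB -> HIT
vaddr=118: (1,6) not in TLB -> MISS, insert
vaddr=114: (1,6) in TLB -> HIT
vaddr=14: (0,1) in TLB -> HIT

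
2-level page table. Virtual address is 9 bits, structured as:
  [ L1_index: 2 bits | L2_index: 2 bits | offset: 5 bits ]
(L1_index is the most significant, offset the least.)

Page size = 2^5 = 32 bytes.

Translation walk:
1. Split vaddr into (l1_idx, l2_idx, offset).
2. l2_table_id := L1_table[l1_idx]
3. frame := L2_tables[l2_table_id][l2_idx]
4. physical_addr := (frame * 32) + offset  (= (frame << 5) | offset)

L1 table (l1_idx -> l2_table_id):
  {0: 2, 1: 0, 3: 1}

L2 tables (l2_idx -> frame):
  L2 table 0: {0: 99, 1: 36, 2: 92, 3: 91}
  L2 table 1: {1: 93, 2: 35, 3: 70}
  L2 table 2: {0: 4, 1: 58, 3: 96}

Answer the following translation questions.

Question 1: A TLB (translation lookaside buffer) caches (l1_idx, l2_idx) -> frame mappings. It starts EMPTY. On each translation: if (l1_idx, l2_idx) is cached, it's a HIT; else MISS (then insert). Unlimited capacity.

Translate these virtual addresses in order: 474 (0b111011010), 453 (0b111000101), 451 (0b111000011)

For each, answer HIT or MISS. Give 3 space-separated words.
vaddr=474: (3,2) not in TLB -> MISS, insert
vaddr=453: (3,2) in TLB -> HIT
vaddr=451: (3,2) in TLB -> HIT

Answer: MISS HIT HIT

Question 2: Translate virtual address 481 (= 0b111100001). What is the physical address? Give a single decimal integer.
vaddr = 481 = 0b111100001
Split: l1_idx=3, l2_idx=3, offset=1
L1[3] = 1
L2[1][3] = 70
paddr = 70 * 32 + 1 = 2241

Answer: 2241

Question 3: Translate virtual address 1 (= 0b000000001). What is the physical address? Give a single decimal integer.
Answer: 129

Derivation:
vaddr = 1 = 0b000000001
Split: l1_idx=0, l2_idx=0, offset=1
L1[0] = 2
L2[2][0] = 4
paddr = 4 * 32 + 1 = 129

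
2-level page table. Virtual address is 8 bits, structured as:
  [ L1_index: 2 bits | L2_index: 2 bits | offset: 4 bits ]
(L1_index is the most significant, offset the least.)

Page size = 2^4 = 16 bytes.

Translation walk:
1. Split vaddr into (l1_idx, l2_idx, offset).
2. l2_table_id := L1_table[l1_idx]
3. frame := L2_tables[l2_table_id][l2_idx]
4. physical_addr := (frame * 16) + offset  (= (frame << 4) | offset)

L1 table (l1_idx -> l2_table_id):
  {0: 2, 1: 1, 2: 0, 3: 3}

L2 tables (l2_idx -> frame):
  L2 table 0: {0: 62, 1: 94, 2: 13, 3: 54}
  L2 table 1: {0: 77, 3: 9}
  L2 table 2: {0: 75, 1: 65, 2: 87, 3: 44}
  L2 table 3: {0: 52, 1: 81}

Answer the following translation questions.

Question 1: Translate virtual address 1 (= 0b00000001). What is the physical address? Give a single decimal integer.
Answer: 1201

Derivation:
vaddr = 1 = 0b00000001
Split: l1_idx=0, l2_idx=0, offset=1
L1[0] = 2
L2[2][0] = 75
paddr = 75 * 16 + 1 = 1201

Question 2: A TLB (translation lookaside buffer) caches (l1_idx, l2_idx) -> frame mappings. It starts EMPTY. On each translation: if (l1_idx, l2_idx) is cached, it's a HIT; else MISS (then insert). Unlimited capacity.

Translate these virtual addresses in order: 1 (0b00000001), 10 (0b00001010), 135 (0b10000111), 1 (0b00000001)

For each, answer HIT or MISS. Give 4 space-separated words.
Answer: MISS HIT MISS HIT

Derivation:
vaddr=1: (0,0) not in TLB -> MISS, insert
vaddr=10: (0,0) in TLB -> HIT
vaddr=135: (2,0) not in TLB -> MISS, insert
vaddr=1: (0,0) in TLB -> HIT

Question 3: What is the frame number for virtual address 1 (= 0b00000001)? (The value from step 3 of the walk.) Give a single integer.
vaddr = 1: l1_idx=0, l2_idx=0
L1[0] = 2; L2[2][0] = 75

Answer: 75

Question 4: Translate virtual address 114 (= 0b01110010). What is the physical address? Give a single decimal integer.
vaddr = 114 = 0b01110010
Split: l1_idx=1, l2_idx=3, offset=2
L1[1] = 1
L2[1][3] = 9
paddr = 9 * 16 + 2 = 146

Answer: 146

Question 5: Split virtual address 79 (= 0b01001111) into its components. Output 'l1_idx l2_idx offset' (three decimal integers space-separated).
Answer: 1 0 15

Derivation:
vaddr = 79 = 0b01001111
  top 2 bits -> l1_idx = 1
  next 2 bits -> l2_idx = 0
  bottom 4 bits -> offset = 15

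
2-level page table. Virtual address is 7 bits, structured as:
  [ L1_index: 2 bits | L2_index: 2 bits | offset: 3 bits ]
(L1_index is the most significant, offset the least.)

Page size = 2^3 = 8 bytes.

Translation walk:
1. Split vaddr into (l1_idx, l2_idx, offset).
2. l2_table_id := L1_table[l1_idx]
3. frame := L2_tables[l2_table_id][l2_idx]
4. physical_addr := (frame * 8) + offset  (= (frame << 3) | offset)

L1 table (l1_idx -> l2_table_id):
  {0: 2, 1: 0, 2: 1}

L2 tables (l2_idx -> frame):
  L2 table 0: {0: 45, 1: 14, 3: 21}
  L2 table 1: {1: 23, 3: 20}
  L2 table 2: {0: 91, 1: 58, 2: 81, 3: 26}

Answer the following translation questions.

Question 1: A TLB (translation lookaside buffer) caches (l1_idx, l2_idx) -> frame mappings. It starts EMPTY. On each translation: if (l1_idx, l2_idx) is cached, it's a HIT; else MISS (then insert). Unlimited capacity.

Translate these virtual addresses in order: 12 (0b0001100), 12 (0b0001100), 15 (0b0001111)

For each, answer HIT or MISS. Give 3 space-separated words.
Answer: MISS HIT HIT

Derivation:
vaddr=12: (0,1) not in TLB -> MISS, insert
vaddr=12: (0,1) in TLB -> HIT
vaddr=15: (0,1) in TLB -> HIT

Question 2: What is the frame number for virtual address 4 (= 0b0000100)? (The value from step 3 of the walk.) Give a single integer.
vaddr = 4: l1_idx=0, l2_idx=0
L1[0] = 2; L2[2][0] = 91

Answer: 91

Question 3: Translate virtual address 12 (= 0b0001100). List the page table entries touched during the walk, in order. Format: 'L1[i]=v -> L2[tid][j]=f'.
Answer: L1[0]=2 -> L2[2][1]=58

Derivation:
vaddr = 12 = 0b0001100
Split: l1_idx=0, l2_idx=1, offset=4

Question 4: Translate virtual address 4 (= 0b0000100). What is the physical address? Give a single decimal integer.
vaddr = 4 = 0b0000100
Split: l1_idx=0, l2_idx=0, offset=4
L1[0] = 2
L2[2][0] = 91
paddr = 91 * 8 + 4 = 732

Answer: 732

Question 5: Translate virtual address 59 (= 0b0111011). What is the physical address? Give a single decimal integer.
Answer: 171

Derivation:
vaddr = 59 = 0b0111011
Split: l1_idx=1, l2_idx=3, offset=3
L1[1] = 0
L2[0][3] = 21
paddr = 21 * 8 + 3 = 171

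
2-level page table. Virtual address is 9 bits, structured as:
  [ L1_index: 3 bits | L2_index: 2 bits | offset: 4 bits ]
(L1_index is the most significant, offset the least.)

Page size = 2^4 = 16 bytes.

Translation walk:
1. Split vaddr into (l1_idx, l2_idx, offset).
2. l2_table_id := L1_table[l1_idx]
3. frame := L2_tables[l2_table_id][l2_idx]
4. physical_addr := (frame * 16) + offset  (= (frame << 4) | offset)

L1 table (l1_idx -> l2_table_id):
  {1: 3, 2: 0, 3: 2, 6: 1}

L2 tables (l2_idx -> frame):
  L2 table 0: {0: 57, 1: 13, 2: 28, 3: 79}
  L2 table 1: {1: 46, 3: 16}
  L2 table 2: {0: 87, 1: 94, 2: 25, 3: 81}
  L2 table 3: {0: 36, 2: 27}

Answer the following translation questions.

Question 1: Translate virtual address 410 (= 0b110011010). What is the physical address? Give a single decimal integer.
Answer: 746

Derivation:
vaddr = 410 = 0b110011010
Split: l1_idx=6, l2_idx=1, offset=10
L1[6] = 1
L2[1][1] = 46
paddr = 46 * 16 + 10 = 746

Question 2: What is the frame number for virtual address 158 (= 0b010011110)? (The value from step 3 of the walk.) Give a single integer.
vaddr = 158: l1_idx=2, l2_idx=1
L1[2] = 0; L2[0][1] = 13

Answer: 13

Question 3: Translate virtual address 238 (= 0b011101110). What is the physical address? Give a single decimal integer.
vaddr = 238 = 0b011101110
Split: l1_idx=3, l2_idx=2, offset=14
L1[3] = 2
L2[2][2] = 25
paddr = 25 * 16 + 14 = 414

Answer: 414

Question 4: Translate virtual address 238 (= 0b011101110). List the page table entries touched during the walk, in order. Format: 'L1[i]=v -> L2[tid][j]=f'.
Answer: L1[3]=2 -> L2[2][2]=25

Derivation:
vaddr = 238 = 0b011101110
Split: l1_idx=3, l2_idx=2, offset=14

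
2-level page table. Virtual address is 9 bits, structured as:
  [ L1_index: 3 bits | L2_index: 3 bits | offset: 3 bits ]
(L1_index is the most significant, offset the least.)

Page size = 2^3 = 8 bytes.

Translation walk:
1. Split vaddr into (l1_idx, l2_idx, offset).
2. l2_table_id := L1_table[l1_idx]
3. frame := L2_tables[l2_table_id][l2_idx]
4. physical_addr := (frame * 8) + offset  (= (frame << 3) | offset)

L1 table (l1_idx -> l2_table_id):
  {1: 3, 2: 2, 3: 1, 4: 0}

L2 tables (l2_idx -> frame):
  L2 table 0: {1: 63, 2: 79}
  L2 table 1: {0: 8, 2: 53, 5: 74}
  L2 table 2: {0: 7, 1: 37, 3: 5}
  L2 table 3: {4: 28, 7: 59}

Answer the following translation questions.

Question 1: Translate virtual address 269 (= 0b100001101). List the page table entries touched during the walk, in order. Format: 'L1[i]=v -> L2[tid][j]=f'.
Answer: L1[4]=0 -> L2[0][1]=63

Derivation:
vaddr = 269 = 0b100001101
Split: l1_idx=4, l2_idx=1, offset=5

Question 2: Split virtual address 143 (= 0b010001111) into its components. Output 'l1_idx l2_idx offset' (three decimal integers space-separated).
vaddr = 143 = 0b010001111
  top 3 bits -> l1_idx = 2
  next 3 bits -> l2_idx = 1
  bottom 3 bits -> offset = 7

Answer: 2 1 7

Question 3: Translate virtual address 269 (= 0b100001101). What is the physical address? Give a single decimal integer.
vaddr = 269 = 0b100001101
Split: l1_idx=4, l2_idx=1, offset=5
L1[4] = 0
L2[0][1] = 63
paddr = 63 * 8 + 5 = 509

Answer: 509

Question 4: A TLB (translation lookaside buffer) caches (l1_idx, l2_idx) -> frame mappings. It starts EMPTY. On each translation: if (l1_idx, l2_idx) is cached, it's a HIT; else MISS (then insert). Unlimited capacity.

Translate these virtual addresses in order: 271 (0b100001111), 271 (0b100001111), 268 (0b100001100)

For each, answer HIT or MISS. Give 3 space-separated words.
Answer: MISS HIT HIT

Derivation:
vaddr=271: (4,1) not in TLB -> MISS, insert
vaddr=271: (4,1) in TLB -> HIT
vaddr=268: (4,1) in TLB -> HIT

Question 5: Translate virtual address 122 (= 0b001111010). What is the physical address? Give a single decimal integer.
Answer: 474

Derivation:
vaddr = 122 = 0b001111010
Split: l1_idx=1, l2_idx=7, offset=2
L1[1] = 3
L2[3][7] = 59
paddr = 59 * 8 + 2 = 474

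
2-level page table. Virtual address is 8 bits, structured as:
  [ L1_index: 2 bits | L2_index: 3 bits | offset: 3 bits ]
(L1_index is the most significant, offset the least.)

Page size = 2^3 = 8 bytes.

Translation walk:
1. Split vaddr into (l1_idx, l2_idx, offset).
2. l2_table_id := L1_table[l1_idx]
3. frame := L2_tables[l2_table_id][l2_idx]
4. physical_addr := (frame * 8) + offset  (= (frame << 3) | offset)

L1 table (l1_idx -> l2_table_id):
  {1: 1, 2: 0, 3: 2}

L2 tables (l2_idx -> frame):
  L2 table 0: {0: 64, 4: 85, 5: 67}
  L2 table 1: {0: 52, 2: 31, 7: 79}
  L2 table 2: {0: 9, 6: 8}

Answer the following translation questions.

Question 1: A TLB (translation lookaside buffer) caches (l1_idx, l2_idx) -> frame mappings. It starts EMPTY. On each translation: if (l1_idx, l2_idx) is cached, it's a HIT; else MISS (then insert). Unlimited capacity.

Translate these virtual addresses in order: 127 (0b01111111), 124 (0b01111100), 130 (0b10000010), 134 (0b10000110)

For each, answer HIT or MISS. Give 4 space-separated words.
vaddr=127: (1,7) not in TLB -> MISS, insert
vaddr=124: (1,7) in TLB -> HIT
vaddr=130: (2,0) not in TLB -> MISS, insert
vaddr=134: (2,0) in TLB -> HIT

Answer: MISS HIT MISS HIT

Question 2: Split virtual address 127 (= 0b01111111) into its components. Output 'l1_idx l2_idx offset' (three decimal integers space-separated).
vaddr = 127 = 0b01111111
  top 2 bits -> l1_idx = 1
  next 3 bits -> l2_idx = 7
  bottom 3 bits -> offset = 7

Answer: 1 7 7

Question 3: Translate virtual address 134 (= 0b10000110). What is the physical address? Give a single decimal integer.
Answer: 518

Derivation:
vaddr = 134 = 0b10000110
Split: l1_idx=2, l2_idx=0, offset=6
L1[2] = 0
L2[0][0] = 64
paddr = 64 * 8 + 6 = 518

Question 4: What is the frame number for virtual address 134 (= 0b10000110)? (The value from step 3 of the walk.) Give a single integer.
vaddr = 134: l1_idx=2, l2_idx=0
L1[2] = 0; L2[0][0] = 64

Answer: 64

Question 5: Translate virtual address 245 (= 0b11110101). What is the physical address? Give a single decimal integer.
Answer: 69

Derivation:
vaddr = 245 = 0b11110101
Split: l1_idx=3, l2_idx=6, offset=5
L1[3] = 2
L2[2][6] = 8
paddr = 8 * 8 + 5 = 69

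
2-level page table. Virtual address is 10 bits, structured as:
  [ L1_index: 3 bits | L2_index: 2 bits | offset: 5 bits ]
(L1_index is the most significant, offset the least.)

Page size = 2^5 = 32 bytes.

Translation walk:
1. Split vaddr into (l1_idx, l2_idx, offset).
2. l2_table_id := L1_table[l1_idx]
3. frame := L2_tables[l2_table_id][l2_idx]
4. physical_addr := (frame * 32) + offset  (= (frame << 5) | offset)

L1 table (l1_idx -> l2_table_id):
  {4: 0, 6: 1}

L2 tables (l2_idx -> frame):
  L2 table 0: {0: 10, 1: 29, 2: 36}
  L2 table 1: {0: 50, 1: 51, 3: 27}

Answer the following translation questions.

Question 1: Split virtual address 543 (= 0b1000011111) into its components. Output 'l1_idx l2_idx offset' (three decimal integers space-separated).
vaddr = 543 = 0b1000011111
  top 3 bits -> l1_idx = 4
  next 2 bits -> l2_idx = 0
  bottom 5 bits -> offset = 31

Answer: 4 0 31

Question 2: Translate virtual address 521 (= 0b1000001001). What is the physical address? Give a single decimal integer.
vaddr = 521 = 0b1000001001
Split: l1_idx=4, l2_idx=0, offset=9
L1[4] = 0
L2[0][0] = 10
paddr = 10 * 32 + 9 = 329

Answer: 329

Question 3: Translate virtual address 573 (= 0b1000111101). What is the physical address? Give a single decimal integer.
vaddr = 573 = 0b1000111101
Split: l1_idx=4, l2_idx=1, offset=29
L1[4] = 0
L2[0][1] = 29
paddr = 29 * 32 + 29 = 957

Answer: 957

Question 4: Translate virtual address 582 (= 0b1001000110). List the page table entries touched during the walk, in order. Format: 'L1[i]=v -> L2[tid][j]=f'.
vaddr = 582 = 0b1001000110
Split: l1_idx=4, l2_idx=2, offset=6

Answer: L1[4]=0 -> L2[0][2]=36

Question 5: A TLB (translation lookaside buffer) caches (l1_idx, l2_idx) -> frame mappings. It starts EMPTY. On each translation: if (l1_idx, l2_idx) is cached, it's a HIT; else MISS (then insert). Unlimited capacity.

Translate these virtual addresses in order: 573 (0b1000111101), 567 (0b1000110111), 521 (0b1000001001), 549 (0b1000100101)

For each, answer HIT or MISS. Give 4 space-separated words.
vaddr=573: (4,1) not in TLB -> MISS, insert
vaddr=567: (4,1) in TLB -> HIT
vaddr=521: (4,0) not in TLB -> MISS, insert
vaddr=549: (4,1) in TLB -> HIT

Answer: MISS HIT MISS HIT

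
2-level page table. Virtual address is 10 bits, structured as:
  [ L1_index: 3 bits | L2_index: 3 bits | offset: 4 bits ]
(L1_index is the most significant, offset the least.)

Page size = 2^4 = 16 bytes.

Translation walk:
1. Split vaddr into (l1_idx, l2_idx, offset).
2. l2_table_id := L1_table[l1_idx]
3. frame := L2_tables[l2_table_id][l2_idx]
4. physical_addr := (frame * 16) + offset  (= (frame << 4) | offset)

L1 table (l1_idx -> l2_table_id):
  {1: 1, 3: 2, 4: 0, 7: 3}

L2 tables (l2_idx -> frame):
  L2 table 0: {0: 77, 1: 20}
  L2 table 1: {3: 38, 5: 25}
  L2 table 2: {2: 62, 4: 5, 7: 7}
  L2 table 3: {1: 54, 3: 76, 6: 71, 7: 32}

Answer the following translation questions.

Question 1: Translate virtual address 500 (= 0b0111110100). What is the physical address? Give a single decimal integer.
vaddr = 500 = 0b0111110100
Split: l1_idx=3, l2_idx=7, offset=4
L1[3] = 2
L2[2][7] = 7
paddr = 7 * 16 + 4 = 116

Answer: 116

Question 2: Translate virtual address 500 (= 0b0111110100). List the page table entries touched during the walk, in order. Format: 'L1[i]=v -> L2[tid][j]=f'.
Answer: L1[3]=2 -> L2[2][7]=7

Derivation:
vaddr = 500 = 0b0111110100
Split: l1_idx=3, l2_idx=7, offset=4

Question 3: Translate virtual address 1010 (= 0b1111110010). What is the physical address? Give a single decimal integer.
Answer: 514

Derivation:
vaddr = 1010 = 0b1111110010
Split: l1_idx=7, l2_idx=7, offset=2
L1[7] = 3
L2[3][7] = 32
paddr = 32 * 16 + 2 = 514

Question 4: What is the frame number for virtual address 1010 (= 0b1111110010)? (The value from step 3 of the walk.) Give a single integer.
Answer: 32

Derivation:
vaddr = 1010: l1_idx=7, l2_idx=7
L1[7] = 3; L2[3][7] = 32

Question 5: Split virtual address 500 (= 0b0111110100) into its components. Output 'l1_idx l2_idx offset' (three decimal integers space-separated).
vaddr = 500 = 0b0111110100
  top 3 bits -> l1_idx = 3
  next 3 bits -> l2_idx = 7
  bottom 4 bits -> offset = 4

Answer: 3 7 4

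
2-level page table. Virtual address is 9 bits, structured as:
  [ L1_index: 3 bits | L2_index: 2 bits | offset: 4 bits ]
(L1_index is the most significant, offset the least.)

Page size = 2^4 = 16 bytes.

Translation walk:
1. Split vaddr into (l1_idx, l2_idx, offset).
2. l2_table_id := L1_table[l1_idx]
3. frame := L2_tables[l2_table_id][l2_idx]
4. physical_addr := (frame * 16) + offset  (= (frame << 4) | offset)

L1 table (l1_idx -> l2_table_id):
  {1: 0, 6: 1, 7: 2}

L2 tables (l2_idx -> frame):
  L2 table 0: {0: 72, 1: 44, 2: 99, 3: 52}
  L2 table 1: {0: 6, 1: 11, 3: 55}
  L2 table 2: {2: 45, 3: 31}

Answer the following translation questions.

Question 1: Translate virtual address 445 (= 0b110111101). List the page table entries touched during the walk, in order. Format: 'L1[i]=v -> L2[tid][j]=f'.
Answer: L1[6]=1 -> L2[1][3]=55

Derivation:
vaddr = 445 = 0b110111101
Split: l1_idx=6, l2_idx=3, offset=13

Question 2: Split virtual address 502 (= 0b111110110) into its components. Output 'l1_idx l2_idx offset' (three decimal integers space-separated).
Answer: 7 3 6

Derivation:
vaddr = 502 = 0b111110110
  top 3 bits -> l1_idx = 7
  next 2 bits -> l2_idx = 3
  bottom 4 bits -> offset = 6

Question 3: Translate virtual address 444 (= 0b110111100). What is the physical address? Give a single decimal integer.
vaddr = 444 = 0b110111100
Split: l1_idx=6, l2_idx=3, offset=12
L1[6] = 1
L2[1][3] = 55
paddr = 55 * 16 + 12 = 892

Answer: 892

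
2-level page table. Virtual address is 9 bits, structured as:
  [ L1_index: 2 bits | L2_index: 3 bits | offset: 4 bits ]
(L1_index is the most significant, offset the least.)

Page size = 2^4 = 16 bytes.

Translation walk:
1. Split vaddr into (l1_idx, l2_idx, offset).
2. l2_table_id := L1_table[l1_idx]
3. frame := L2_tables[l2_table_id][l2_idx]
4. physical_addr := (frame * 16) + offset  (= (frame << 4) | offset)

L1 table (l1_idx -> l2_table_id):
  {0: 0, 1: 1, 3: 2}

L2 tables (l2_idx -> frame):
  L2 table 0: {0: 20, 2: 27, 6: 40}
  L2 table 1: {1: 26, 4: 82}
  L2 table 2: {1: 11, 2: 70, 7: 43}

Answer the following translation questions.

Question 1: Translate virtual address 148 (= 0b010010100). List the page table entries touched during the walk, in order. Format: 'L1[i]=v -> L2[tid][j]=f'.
vaddr = 148 = 0b010010100
Split: l1_idx=1, l2_idx=1, offset=4

Answer: L1[1]=1 -> L2[1][1]=26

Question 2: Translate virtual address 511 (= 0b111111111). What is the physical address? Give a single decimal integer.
Answer: 703

Derivation:
vaddr = 511 = 0b111111111
Split: l1_idx=3, l2_idx=7, offset=15
L1[3] = 2
L2[2][7] = 43
paddr = 43 * 16 + 15 = 703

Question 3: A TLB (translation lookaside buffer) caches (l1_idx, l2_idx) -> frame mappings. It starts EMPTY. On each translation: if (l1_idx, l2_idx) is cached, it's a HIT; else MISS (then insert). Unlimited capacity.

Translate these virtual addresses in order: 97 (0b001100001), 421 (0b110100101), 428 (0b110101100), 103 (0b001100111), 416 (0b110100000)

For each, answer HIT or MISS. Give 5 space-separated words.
Answer: MISS MISS HIT HIT HIT

Derivation:
vaddr=97: (0,6) not in TLB -> MISS, insert
vaddr=421: (3,2) not in TLB -> MISS, insert
vaddr=428: (3,2) in TLB -> HIT
vaddr=103: (0,6) in TLB -> HIT
vaddr=416: (3,2) in TLB -> HIT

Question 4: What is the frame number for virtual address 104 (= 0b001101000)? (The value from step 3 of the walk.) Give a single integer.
vaddr = 104: l1_idx=0, l2_idx=6
L1[0] = 0; L2[0][6] = 40

Answer: 40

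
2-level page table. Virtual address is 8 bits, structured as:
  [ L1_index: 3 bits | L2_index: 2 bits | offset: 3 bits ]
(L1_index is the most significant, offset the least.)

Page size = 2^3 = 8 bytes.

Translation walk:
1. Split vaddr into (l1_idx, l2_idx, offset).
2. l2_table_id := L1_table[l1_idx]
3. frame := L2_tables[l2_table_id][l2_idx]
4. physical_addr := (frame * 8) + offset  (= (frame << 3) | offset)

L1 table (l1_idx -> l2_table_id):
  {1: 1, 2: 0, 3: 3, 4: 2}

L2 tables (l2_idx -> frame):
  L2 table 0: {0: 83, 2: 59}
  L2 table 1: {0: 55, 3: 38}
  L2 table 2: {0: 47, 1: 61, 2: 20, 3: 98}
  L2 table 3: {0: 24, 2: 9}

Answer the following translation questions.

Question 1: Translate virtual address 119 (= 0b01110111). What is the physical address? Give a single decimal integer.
vaddr = 119 = 0b01110111
Split: l1_idx=3, l2_idx=2, offset=7
L1[3] = 3
L2[3][2] = 9
paddr = 9 * 8 + 7 = 79

Answer: 79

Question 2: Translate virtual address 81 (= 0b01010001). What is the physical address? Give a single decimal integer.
Answer: 473

Derivation:
vaddr = 81 = 0b01010001
Split: l1_idx=2, l2_idx=2, offset=1
L1[2] = 0
L2[0][2] = 59
paddr = 59 * 8 + 1 = 473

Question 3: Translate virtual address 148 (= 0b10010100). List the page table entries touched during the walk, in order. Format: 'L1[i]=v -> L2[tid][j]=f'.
vaddr = 148 = 0b10010100
Split: l1_idx=4, l2_idx=2, offset=4

Answer: L1[4]=2 -> L2[2][2]=20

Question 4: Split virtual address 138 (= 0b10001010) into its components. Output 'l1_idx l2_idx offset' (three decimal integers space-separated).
vaddr = 138 = 0b10001010
  top 3 bits -> l1_idx = 4
  next 2 bits -> l2_idx = 1
  bottom 3 bits -> offset = 2

Answer: 4 1 2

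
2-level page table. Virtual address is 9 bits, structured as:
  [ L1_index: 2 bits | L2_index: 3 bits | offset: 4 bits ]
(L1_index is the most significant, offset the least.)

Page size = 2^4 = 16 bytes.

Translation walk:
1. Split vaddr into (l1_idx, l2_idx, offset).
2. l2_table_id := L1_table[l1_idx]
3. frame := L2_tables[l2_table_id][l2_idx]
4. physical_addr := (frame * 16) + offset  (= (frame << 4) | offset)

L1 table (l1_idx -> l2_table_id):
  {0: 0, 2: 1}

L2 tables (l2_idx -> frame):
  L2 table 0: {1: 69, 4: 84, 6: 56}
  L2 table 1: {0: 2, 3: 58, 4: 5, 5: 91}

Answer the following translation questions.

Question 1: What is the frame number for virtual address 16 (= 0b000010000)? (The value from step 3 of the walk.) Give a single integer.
Answer: 69

Derivation:
vaddr = 16: l1_idx=0, l2_idx=1
L1[0] = 0; L2[0][1] = 69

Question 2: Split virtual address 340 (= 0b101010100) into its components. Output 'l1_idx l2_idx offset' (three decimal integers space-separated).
vaddr = 340 = 0b101010100
  top 2 bits -> l1_idx = 2
  next 3 bits -> l2_idx = 5
  bottom 4 bits -> offset = 4

Answer: 2 5 4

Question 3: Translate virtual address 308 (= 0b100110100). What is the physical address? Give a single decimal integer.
vaddr = 308 = 0b100110100
Split: l1_idx=2, l2_idx=3, offset=4
L1[2] = 1
L2[1][3] = 58
paddr = 58 * 16 + 4 = 932

Answer: 932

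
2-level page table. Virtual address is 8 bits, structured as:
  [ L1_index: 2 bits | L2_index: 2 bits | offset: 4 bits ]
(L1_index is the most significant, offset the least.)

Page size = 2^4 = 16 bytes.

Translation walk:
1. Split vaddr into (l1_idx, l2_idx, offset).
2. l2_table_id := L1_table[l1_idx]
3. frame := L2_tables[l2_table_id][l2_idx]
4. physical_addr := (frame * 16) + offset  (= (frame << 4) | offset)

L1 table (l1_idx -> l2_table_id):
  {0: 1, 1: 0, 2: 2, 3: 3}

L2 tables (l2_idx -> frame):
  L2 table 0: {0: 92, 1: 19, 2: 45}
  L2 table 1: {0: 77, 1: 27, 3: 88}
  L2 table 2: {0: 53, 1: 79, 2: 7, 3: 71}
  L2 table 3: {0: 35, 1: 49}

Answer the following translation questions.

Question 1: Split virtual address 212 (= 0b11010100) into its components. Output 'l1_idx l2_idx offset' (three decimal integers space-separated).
Answer: 3 1 4

Derivation:
vaddr = 212 = 0b11010100
  top 2 bits -> l1_idx = 3
  next 2 bits -> l2_idx = 1
  bottom 4 bits -> offset = 4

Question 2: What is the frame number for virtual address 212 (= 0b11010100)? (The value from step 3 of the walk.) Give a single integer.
Answer: 49

Derivation:
vaddr = 212: l1_idx=3, l2_idx=1
L1[3] = 3; L2[3][1] = 49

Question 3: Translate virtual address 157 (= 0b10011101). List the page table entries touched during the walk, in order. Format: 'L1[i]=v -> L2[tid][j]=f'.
vaddr = 157 = 0b10011101
Split: l1_idx=2, l2_idx=1, offset=13

Answer: L1[2]=2 -> L2[2][1]=79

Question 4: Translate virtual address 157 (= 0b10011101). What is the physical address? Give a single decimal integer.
vaddr = 157 = 0b10011101
Split: l1_idx=2, l2_idx=1, offset=13
L1[2] = 2
L2[2][1] = 79
paddr = 79 * 16 + 13 = 1277

Answer: 1277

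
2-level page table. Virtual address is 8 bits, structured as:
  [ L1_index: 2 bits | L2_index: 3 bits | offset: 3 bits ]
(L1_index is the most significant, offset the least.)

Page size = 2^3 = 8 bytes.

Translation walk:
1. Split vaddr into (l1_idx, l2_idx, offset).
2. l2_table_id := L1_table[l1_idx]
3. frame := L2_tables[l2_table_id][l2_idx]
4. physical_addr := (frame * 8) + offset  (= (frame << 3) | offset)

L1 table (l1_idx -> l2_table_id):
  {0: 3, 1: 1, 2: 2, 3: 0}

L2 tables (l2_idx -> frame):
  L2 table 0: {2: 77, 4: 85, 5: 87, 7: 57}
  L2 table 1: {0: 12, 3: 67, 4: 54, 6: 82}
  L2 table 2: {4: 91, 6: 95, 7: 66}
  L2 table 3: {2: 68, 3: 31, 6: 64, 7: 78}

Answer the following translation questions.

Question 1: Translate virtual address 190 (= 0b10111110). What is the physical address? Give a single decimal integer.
Answer: 534

Derivation:
vaddr = 190 = 0b10111110
Split: l1_idx=2, l2_idx=7, offset=6
L1[2] = 2
L2[2][7] = 66
paddr = 66 * 8 + 6 = 534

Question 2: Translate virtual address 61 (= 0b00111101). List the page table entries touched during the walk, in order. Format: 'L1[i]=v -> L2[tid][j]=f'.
Answer: L1[0]=3 -> L2[3][7]=78

Derivation:
vaddr = 61 = 0b00111101
Split: l1_idx=0, l2_idx=7, offset=5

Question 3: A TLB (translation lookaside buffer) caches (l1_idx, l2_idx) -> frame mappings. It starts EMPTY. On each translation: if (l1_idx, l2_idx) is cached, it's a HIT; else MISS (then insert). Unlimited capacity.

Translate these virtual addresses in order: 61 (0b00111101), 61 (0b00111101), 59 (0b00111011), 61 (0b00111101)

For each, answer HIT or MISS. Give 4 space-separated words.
vaddr=61: (0,7) not in TLB -> MISS, insert
vaddr=61: (0,7) in TLB -> HIT
vaddr=59: (0,7) in TLB -> HIT
vaddr=61: (0,7) in TLB -> HIT

Answer: MISS HIT HIT HIT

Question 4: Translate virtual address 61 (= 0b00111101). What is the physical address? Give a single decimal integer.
Answer: 629

Derivation:
vaddr = 61 = 0b00111101
Split: l1_idx=0, l2_idx=7, offset=5
L1[0] = 3
L2[3][7] = 78
paddr = 78 * 8 + 5 = 629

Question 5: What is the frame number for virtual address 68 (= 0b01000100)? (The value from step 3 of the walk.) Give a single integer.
Answer: 12

Derivation:
vaddr = 68: l1_idx=1, l2_idx=0
L1[1] = 1; L2[1][0] = 12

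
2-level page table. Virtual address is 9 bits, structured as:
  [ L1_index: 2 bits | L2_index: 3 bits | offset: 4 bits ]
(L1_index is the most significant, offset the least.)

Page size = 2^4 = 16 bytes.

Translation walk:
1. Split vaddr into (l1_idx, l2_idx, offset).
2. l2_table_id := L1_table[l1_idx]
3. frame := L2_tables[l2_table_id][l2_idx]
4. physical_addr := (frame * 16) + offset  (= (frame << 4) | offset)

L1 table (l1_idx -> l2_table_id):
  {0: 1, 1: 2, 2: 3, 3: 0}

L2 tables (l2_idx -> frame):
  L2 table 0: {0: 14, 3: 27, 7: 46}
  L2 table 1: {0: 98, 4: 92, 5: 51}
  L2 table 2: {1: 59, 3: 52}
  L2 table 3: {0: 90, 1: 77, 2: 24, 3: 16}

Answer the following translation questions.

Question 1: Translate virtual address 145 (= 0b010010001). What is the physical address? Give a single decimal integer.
Answer: 945

Derivation:
vaddr = 145 = 0b010010001
Split: l1_idx=1, l2_idx=1, offset=1
L1[1] = 2
L2[2][1] = 59
paddr = 59 * 16 + 1 = 945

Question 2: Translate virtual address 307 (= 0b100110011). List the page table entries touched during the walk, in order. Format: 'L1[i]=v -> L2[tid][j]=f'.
vaddr = 307 = 0b100110011
Split: l1_idx=2, l2_idx=3, offset=3

Answer: L1[2]=3 -> L2[3][3]=16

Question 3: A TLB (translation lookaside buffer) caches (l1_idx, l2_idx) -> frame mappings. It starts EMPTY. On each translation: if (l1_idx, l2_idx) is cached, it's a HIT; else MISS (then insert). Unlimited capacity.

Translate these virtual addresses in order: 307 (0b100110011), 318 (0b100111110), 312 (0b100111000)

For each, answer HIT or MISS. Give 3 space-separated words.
Answer: MISS HIT HIT

Derivation:
vaddr=307: (2,3) not in TLB -> MISS, insert
vaddr=318: (2,3) in TLB -> HIT
vaddr=312: (2,3) in TLB -> HIT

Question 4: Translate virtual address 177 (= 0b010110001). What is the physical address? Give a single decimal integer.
Answer: 833

Derivation:
vaddr = 177 = 0b010110001
Split: l1_idx=1, l2_idx=3, offset=1
L1[1] = 2
L2[2][3] = 52
paddr = 52 * 16 + 1 = 833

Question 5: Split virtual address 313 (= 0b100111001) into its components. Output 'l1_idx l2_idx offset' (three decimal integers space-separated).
vaddr = 313 = 0b100111001
  top 2 bits -> l1_idx = 2
  next 3 bits -> l2_idx = 3
  bottom 4 bits -> offset = 9

Answer: 2 3 9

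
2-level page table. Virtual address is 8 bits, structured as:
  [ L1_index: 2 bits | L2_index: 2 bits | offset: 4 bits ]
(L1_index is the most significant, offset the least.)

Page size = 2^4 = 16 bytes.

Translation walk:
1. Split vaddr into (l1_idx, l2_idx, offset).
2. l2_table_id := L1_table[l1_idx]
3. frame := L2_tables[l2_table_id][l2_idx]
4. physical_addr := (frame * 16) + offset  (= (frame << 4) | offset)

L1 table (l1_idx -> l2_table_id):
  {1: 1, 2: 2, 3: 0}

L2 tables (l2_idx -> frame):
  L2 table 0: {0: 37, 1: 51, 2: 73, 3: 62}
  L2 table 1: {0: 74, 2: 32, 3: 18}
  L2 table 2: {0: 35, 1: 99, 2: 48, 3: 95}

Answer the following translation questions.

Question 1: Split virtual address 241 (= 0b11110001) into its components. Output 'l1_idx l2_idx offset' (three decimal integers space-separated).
Answer: 3 3 1

Derivation:
vaddr = 241 = 0b11110001
  top 2 bits -> l1_idx = 3
  next 2 bits -> l2_idx = 3
  bottom 4 bits -> offset = 1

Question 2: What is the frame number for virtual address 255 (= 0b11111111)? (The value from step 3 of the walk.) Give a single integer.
Answer: 62

Derivation:
vaddr = 255: l1_idx=3, l2_idx=3
L1[3] = 0; L2[0][3] = 62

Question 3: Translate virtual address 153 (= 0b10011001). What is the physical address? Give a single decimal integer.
Answer: 1593

Derivation:
vaddr = 153 = 0b10011001
Split: l1_idx=2, l2_idx=1, offset=9
L1[2] = 2
L2[2][1] = 99
paddr = 99 * 16 + 9 = 1593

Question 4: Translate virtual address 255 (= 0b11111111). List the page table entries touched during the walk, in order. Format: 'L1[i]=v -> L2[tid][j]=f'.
vaddr = 255 = 0b11111111
Split: l1_idx=3, l2_idx=3, offset=15

Answer: L1[3]=0 -> L2[0][3]=62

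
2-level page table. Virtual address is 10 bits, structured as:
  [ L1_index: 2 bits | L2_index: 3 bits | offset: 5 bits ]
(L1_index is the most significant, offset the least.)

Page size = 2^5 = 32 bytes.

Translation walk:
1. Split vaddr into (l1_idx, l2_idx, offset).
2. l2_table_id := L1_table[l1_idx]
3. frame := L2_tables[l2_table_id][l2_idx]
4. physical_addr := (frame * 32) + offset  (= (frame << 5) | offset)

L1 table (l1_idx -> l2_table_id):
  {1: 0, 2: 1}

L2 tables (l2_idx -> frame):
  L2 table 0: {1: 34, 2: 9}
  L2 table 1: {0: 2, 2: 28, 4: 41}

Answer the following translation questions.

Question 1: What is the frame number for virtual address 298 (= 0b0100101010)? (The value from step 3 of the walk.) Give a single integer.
Answer: 34

Derivation:
vaddr = 298: l1_idx=1, l2_idx=1
L1[1] = 0; L2[0][1] = 34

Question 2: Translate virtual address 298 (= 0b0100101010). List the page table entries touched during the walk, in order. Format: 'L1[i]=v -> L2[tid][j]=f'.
Answer: L1[1]=0 -> L2[0][1]=34

Derivation:
vaddr = 298 = 0b0100101010
Split: l1_idx=1, l2_idx=1, offset=10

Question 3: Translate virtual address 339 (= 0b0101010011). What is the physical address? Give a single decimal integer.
Answer: 307

Derivation:
vaddr = 339 = 0b0101010011
Split: l1_idx=1, l2_idx=2, offset=19
L1[1] = 0
L2[0][2] = 9
paddr = 9 * 32 + 19 = 307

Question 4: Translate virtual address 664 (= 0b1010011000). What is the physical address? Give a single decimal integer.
Answer: 1336

Derivation:
vaddr = 664 = 0b1010011000
Split: l1_idx=2, l2_idx=4, offset=24
L1[2] = 1
L2[1][4] = 41
paddr = 41 * 32 + 24 = 1336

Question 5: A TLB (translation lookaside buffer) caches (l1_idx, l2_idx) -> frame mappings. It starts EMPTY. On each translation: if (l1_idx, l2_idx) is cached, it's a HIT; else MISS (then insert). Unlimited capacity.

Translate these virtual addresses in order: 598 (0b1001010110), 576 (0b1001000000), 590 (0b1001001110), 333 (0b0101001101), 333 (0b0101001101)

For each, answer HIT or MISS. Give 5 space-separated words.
vaddr=598: (2,2) not in TLB -> MISS, insert
vaddr=576: (2,2) in TLB -> HIT
vaddr=590: (2,2) in TLB -> HIT
vaddr=333: (1,2) not in TLB -> MISS, insert
vaddr=333: (1,2) in TLB -> HIT

Answer: MISS HIT HIT MISS HIT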